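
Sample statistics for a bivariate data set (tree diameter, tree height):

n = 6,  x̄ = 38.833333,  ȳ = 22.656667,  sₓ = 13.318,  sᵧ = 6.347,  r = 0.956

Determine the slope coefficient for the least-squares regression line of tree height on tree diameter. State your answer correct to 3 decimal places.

0.456

b = r · sᵧ/sₓ = 0.956 · 6.347/13.318 = 0.455604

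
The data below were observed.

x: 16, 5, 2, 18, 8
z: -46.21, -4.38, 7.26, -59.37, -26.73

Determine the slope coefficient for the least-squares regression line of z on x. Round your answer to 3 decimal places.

n = 5, Σx = 49, Σy = -129.43, Σxy = -2029.24, Σx² = 673
Sxx = Σx² − (Σx)²/n = 673 − 480.2 = 192.8
Sxy = Σxy − (Σx)(Σy)/n = -2029.24 − (-1268.414) = -760.826
b = Sxy/Sxx = -760.826/192.8 = -3.946193

-3.946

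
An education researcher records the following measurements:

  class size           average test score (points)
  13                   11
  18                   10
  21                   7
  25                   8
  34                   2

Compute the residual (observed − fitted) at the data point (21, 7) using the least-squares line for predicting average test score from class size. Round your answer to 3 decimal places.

-1.105

n = 5, Σx = 111, Σy = 38, Σxy = 738, Σx² = 2715
Sxx = Σx² − (Σx)²/n = 2715 − 2464.2 = 250.8
Sxy = Σxy − (Σx)(Σy)/n = 738 − 843.6 = -105.6
b = Sxy/Sxx = -105.6/250.8 = -0.421053
a = ȳ − b·x̄ = 7.6 − (-0.421053)·22.2 = 16.947368
ŷ(21) = 16.947368 + (-0.421053)·21 = 8.105263
residual = y − ŷ = 7 − 8.105263 = -1.105263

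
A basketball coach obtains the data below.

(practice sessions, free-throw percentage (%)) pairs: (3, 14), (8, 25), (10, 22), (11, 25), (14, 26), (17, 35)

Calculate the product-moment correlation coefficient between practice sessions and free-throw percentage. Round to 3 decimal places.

n = 6, Σx = 63, Σy = 147, Σxy = 1696, Σx² = 779, Σy² = 3831
Sxx = Σx² − (Σx)²/n = 779 − 661.5 = 117.5
Sxy = Σxy − (Σx)(Σy)/n = 1696 − 1543.5 = 152.5
Syy = Σy² − (Σy)²/n = 3831 − 3601.5 = 229.5
r = Sxy/√(Sxx·Syy) = 152.5/√(26966.25) = 152.5/164.214037 = 0.928666

0.929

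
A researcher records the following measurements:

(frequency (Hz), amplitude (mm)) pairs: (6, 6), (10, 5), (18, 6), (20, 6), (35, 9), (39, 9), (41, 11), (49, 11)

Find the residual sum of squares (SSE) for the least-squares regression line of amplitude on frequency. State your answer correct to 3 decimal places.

n = 8, Σx = 218, Σy = 63, Σxy = 1970, Σx² = 7688, Σy² = 537
Sxx = Σx² − (Σx)²/n = 7688 − 5940.5 = 1747.5
Sxy = Σxy − (Σx)(Σy)/n = 1970 − 1716.75 = 253.25
Syy = Σy² − (Σy)²/n = 537 − 496.125 = 40.875
b = Sxy/Sxx = 253.25/1747.5 = 0.144921
SSE = Syy − b·Sxy = 40.875 − 0.144921·253.25 = 4.173677

4.174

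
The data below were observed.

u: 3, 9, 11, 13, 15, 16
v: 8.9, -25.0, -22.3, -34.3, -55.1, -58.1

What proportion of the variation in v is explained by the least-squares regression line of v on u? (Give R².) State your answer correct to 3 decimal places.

0.949

n = 6, Σx = 67, Σy = -185.9, Σxy = -2645.6, Σx² = 861, Σy² = 8789.61
Sxx = Σx² − (Σx)²/n = 861 − 748.166667 = 112.833333
Sxy = Σxy − (Σx)(Σy)/n = -2645.6 − (-2075.883333) = -569.716667
Syy = Σy² − (Σy)²/n = 8789.61 − 5759.801667 = 3029.808333
R² = Sxy²/(Sxx·Syy) = (-569.716667)²/(112.833333·3029.808333) = 0.949435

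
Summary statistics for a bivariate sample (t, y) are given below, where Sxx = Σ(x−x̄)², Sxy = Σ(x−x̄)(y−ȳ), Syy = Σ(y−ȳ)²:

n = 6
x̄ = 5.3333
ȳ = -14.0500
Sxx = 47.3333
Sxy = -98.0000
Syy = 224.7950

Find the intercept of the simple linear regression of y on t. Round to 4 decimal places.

b = Sxy/Sxx = -98/47.3333 = -2.070424
a = ȳ − b·x̄ = -14.05 − (-2.070424)·5.3333 = -3.007808

-3.0078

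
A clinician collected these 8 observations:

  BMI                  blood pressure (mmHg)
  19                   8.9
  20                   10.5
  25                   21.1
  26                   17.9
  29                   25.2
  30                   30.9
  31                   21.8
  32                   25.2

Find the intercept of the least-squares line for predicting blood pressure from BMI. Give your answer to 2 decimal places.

n = 8, Σx = 212, Σy = 161.5, Σxy = 4512, Σx² = 5788
Sxx = Σx² − (Σx)²/n = 5788 − 5618 = 170
Sxy = Σxy − (Σx)(Σy)/n = 4512 − 4279.75 = 232.25
b = Sxy/Sxx = 232.25/170 = 1.366176
a = ȳ − b·x̄ = 20.1875 − 1.366176·26.5 = -16.016176

-16.02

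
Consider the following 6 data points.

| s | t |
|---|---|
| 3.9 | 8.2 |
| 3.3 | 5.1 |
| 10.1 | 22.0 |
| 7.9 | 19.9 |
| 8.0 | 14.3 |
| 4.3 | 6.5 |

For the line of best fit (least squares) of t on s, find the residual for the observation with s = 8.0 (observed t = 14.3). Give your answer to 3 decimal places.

n = 6, Σx = 37.5, Σy = 76, Σxy = 570.57, Σx² = 273.01
Sxx = Σx² − (Σx)²/n = 273.01 − 234.375 = 38.635
Sxy = Σxy − (Σx)(Σy)/n = 570.57 − 475 = 95.57
b = Sxy/Sxx = 95.57/38.635 = 2.473664
a = ȳ − b·x̄ = 12.666667 − 2.473664·6.25 = -2.793732
ŷ(8.0) = -2.793732 + 2.473664·8 = 16.995578
residual = y − ŷ = 14.3 − 16.995578 = -2.695578

-2.696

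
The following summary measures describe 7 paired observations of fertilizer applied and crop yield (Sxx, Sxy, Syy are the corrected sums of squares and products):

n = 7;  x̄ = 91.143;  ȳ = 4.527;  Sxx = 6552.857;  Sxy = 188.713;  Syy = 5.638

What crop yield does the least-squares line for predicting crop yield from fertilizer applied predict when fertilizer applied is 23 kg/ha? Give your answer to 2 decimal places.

2.56

b = Sxy/Sxx = 188.713/6552.857 = 0.028799
a = ȳ − b·x̄ = 4.527 − 0.028799·91.143 = 1.902211
ŷ(23) = a + b·23 = 1.902211 + 0.028799·23 = 2.564578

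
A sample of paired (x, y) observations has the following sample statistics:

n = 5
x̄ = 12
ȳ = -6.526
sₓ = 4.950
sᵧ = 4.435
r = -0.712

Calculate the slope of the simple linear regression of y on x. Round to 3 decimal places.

-0.638

b = r · sᵧ/sₓ = -0.712 · 4.435/4.95 = -0.637923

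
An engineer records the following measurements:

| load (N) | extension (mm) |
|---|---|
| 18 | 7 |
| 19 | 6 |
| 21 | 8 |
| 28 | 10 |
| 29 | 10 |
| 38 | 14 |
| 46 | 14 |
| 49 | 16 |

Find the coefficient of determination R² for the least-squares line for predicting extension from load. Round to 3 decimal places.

n = 8, Σx = 248, Σy = 85, Σxy = 2938, Σx² = 8712, Σy² = 997
Sxx = Σx² − (Σx)²/n = 8712 − 7688 = 1024
Sxy = Σxy − (Σx)(Σy)/n = 2938 − 2635 = 303
Syy = Σy² − (Σy)²/n = 997 − 903.125 = 93.875
R² = Sxy²/(Sxx·Syy) = (303)²/(1024·93.875) = 0.955070

0.955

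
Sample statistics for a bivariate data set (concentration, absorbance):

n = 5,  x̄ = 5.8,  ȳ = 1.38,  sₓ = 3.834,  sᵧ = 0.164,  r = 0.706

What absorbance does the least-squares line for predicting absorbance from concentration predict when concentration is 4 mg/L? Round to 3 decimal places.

b = r · sᵧ/sₓ = 0.706 · 0.164/3.834 = 0.030199
a = ȳ − b·x̄ = 1.38 − 0.030199·5.8 = 1.204844
ŷ(4) = a + b·4 = 1.204844 + 0.030199·4 = 1.325641

1.326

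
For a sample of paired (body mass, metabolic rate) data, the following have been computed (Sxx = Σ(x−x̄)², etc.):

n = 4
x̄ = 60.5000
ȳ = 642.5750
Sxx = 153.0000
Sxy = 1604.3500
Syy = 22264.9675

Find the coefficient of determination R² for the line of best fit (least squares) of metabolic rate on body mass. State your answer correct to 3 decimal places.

0.756

R² = Sxy²/(Sxx·Syy) = (1604.35)²/(153·22264.9675) = 0.755587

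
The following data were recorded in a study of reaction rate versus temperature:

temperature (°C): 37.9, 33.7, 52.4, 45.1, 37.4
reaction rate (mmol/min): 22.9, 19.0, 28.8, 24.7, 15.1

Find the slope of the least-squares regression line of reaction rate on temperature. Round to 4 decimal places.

0.5959

n = 5, Σx = 206.5, Σy = 110.5, Σxy = 4696.04, Σx² = 8750.63
Sxx = Σx² − (Σx)²/n = 8750.63 − 8528.45 = 222.18
Sxy = Σxy − (Σx)(Σy)/n = 4696.04 − 4563.65 = 132.39
b = Sxy/Sxx = 132.39/222.18 = 0.595868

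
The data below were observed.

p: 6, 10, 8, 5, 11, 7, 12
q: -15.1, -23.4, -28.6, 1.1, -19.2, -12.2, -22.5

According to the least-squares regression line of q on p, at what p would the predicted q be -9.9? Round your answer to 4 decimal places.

5.5268

n = 7, Σx = 59, Σy = -119.9, Σxy = -1114.5, Σx² = 539
Sxx = Σx² − (Σx)²/n = 539 − 497.285714 = 41.714286
Sxy = Σxy − (Σx)(Σy)/n = -1114.5 − (-1010.585714) = -103.914286
b = Sxy/Sxx = -103.914286/41.714286 = -2.491096
a = ȳ − b·x̄ = -17.128571 − (-2.491096)·8.428571 = 3.867808
Set a + b·x = -9.9: x = (-9.9 − 3.867808) / (-2.491096) = 5.526808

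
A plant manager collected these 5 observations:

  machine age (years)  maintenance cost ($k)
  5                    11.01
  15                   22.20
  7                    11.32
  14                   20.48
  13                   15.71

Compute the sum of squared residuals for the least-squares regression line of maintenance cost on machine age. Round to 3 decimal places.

n = 5, Σx = 54, Σy = 80.72, Σxy = 958.24, Σx² = 664, Σy² = 1408.437
Sxx = Σx² − (Σx)²/n = 664 − 583.2 = 80.8
Sxy = Σxy − (Σx)(Σy)/n = 958.24 − 871.776 = 86.464
Syy = Σy² − (Σy)²/n = 1408.437 − 1303.14368 = 105.29332
b = Sxy/Sxx = 86.464/80.8 = 1.070099
SSE = Syy − b·Sxy = 105.29332 − 1.070099·86.464 = 12.768279

12.768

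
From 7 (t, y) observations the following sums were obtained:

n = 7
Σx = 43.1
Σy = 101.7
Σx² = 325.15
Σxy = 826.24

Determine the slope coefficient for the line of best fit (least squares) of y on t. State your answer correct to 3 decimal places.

Sxx = Σx² − (Σx)²/n = 325.15 − 265.372857 = 59.777143
Sxy = Σxy − (Σx)(Σy)/n = 826.24 − 626.181429 = 200.058571
b = Sxy/Sxx = 200.058571/59.777143 = 3.346740

3.347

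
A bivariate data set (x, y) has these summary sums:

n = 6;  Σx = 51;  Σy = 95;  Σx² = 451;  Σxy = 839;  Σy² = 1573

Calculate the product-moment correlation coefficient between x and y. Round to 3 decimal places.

Sxx = Σx² − (Σx)²/n = 451 − 433.5 = 17.5
Sxy = Σxy − (Σx)(Σy)/n = 839 − 807.5 = 31.5
Syy = Σy² − (Σy)²/n = 1573 − 1504.166667 = 68.833333
r = Sxy/√(Sxx·Syy) = 31.5/√(1204.583333) = 31.5/34.707108 = 0.907595

0.908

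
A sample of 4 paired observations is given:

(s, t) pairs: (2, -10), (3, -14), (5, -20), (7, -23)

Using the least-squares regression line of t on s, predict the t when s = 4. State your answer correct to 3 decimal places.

-16.102

n = 4, Σx = 17, Σy = -67, Σxy = -323, Σx² = 87
Sxx = Σx² − (Σx)²/n = 87 − 72.25 = 14.75
Sxy = Σxy − (Σx)(Σy)/n = -323 − (-284.75) = -38.25
b = Sxy/Sxx = -38.25/14.75 = -2.593220
a = ȳ − b·x̄ = -16.75 − (-2.593220)·4.25 = -5.728814
ŷ(4) = a + b·4 = -5.728814 + (-2.593220)·4 = -16.101695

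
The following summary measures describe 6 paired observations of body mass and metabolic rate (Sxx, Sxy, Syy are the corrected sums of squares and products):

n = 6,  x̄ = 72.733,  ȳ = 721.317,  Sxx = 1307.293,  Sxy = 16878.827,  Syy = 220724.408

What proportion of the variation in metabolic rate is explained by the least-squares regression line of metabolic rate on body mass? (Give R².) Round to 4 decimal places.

0.9873

R² = Sxy²/(Sxx·Syy) = (16878.827)²/(1307.293·220724.408) = 0.987327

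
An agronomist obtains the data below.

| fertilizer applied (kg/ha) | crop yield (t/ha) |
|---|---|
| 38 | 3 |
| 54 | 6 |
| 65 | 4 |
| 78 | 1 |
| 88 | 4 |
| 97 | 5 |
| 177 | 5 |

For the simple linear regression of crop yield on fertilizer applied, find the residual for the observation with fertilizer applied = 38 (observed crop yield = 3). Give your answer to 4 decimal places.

n = 7, Σx = 597, Σy = 28, Σxy = 2498, Σx² = 63151
Sxx = Σx² − (Σx)²/n = 63151 − 50915.571429 = 12235.428571
Sxy = Σxy − (Σx)(Σy)/n = 2498 − 2388 = 110
b = Sxy/Sxx = 110/12235.428571 = 0.008990
a = ȳ − b·x̄ = 4 − 0.008990·85.285714 = 3.233257
ŷ(38) = 3.233257 + 0.008990·38 = 3.574888
residual = y − ŷ = 3 − 3.574888 = -0.574888

-0.5749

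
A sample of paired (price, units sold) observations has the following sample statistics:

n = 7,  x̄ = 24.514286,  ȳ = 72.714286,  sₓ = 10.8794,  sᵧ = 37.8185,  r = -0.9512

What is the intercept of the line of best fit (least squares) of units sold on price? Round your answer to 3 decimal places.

153.771

b = r · sᵧ/sₓ = -0.9512 · 37.8185/10.8794 = -3.306520
a = ȳ − b·x̄ = 72.714286 − (-3.306520)·24.514286 = 153.771271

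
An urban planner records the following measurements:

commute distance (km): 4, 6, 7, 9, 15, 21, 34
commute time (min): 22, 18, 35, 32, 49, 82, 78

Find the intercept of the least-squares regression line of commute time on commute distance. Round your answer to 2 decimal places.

n = 7, Σx = 96, Σy = 316, Σxy = 5838, Σx² = 2004
Sxx = Σx² − (Σx)²/n = 2004 − 1316.571429 = 687.428571
Sxy = Σxy − (Σx)(Σy)/n = 5838 − 4333.714286 = 1504.285714
b = Sxy/Sxx = 1504.285714/687.428571 = 2.188279
a = ȳ − b·x̄ = 45.142857 − 2.188279·13.714286 = 15.132170

15.13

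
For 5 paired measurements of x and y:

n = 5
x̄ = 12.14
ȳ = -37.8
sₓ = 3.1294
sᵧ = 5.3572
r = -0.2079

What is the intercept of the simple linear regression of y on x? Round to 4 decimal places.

-33.4793

b = r · sᵧ/sₓ = -0.2079 · 5.3572/3.1294 = -0.355903
a = ȳ − b·x̄ = -37.8 − (-0.355903)·12.14 = -33.479341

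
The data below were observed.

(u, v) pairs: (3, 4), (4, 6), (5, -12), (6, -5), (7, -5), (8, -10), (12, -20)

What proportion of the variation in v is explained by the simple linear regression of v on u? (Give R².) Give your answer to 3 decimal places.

0.728

n = 7, Σx = 45, Σy = -42, Σxy = -409, Σx² = 343, Σy² = 746
Sxx = Σx² − (Σx)²/n = 343 − 289.285714 = 53.714286
Sxy = Σxy − (Σx)(Σy)/n = -409 − (-270) = -139
Syy = Σy² − (Σy)²/n = 746 − 252 = 494
R² = Sxy²/(Sxx·Syy) = (-139)²/(53.714286·494) = 0.728137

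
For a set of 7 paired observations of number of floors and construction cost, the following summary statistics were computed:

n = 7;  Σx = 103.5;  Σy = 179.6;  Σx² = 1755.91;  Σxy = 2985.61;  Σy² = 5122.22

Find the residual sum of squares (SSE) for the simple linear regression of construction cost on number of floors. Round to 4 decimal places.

Sxx = Σx² − (Σx)²/n = 1755.91 − 1530.321429 = 225.588571
Sxy = Σxy − (Σx)(Σy)/n = 2985.61 − 2655.514286 = 330.095714
Syy = Σy² − (Σy)²/n = 5122.22 − 4608.022857 = 514.197143
b = Sxy/Sxx = 330.095714/225.588571 = 1.463264
SSE = Syy − b·Sxy = 514.197143 − 1.463264·330.095714 = 31.179852

31.1799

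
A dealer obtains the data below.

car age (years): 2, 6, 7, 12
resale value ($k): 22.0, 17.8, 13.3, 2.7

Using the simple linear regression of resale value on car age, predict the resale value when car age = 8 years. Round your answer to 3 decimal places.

n = 4, Σx = 27, Σy = 55.8, Σxy = 276.3, Σx² = 233
Sxx = Σx² − (Σx)²/n = 233 − 182.25 = 50.75
Sxy = Σxy − (Σx)(Σy)/n = 276.3 − 376.65 = -100.35
b = Sxy/Sxx = -100.35/50.75 = -1.977340
a = ȳ − b·x̄ = 13.95 − (-1.977340)·6.75 = 27.297044
ŷ(8) = a + b·8 = 27.297044 + (-1.977340)·8 = 11.478325

11.478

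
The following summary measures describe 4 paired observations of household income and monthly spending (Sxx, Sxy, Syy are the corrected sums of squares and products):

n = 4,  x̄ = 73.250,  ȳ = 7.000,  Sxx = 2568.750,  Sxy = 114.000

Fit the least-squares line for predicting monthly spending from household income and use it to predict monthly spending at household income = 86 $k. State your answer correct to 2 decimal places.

7.57

b = Sxy/Sxx = 114/2568.75 = 0.044380
a = ȳ − b·x̄ = 7 − 0.044380·73.25 = 3.749197
ŷ(86) = a + b·86 = 3.749197 + 0.044380·86 = 7.565839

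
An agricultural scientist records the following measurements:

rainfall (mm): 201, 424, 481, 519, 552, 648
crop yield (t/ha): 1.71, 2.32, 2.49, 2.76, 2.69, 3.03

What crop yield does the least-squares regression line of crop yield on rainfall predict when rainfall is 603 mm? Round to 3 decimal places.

2.893

n = 6, Σx = 2825, Σy = 15, Σxy = 7405.84, Σx² = 1445507
Sxx = Σx² − (Σx)²/n = 1445507 − 1330104.166667 = 115402.833333
Sxy = Σxy − (Σx)(Σy)/n = 7405.84 − 7062.5 = 343.34
b = Sxy/Sxx = 343.34/115402.833333 = 0.002975
a = ȳ − b·x̄ = 2.5 − 0.002975·470.833333 = 1.099203
ŷ(603) = a + b·603 = 1.099203 + 0.002975·603 = 2.893215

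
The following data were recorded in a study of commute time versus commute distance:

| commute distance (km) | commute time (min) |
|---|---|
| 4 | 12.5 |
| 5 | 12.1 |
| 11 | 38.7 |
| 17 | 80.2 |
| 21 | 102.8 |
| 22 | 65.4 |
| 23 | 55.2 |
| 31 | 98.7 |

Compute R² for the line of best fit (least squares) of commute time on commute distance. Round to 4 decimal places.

n = 8, Σx = 134, Σy = 465.6, Σxy = 9826.5, Σx² = 2866, Σy² = 35866.12
Sxx = Σx² − (Σx)²/n = 2866 − 2244.5 = 621.5
Sxy = Σxy − (Σx)(Σy)/n = 9826.5 − 7798.8 = 2027.7
Syy = Σy² − (Σy)²/n = 35866.12 − 27097.92 = 8768.2
R² = Sxy²/(Sxx·Syy) = (2027.7)²/(621.5·8768.2) = 0.754494

0.7545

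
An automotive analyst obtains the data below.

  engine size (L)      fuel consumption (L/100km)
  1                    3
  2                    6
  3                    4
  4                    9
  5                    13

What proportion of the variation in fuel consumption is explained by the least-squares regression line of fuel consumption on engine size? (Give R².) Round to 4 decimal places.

n = 5, Σx = 15, Σy = 35, Σxy = 128, Σx² = 55, Σy² = 311
Sxx = Σx² − (Σx)²/n = 55 − 45 = 10
Sxy = Σxy − (Σx)(Σy)/n = 128 − 105 = 23
Syy = Σy² − (Σy)²/n = 311 − 245 = 66
R² = Sxy²/(Sxx·Syy) = (23)²/(10·66) = 0.801515

0.8015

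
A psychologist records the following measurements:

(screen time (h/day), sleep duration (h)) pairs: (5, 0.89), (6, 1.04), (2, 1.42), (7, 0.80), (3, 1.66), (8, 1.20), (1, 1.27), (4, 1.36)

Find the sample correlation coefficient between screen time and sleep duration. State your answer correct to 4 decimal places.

-0.6039

n = 8, Σx = 36, Σy = 9.64, Σxy = 40.42, Σx² = 204, Σy² = 12.1882
Sxx = Σx² − (Σx)²/n = 204 − 162 = 42
Sxy = Σxy − (Σx)(Σy)/n = 40.42 − 43.38 = -2.96
Syy = Σy² − (Σy)²/n = 12.1882 − 11.6162 = 0.572
r = Sxy/√(Sxx·Syy) = -2.96/√(24.024) = -2.96/4.901428 = -0.603906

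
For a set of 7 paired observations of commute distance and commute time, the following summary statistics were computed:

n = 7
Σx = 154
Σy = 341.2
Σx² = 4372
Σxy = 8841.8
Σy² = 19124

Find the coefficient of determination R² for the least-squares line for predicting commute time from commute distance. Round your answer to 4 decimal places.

Sxx = Σx² − (Σx)²/n = 4372 − 3388 = 984
Sxy = Σxy − (Σx)(Σy)/n = 8841.8 − 7506.4 = 1335.4
Syy = Σy² − (Σy)²/n = 19124 − 16631.062857 = 2492.937143
R² = Sxy²/(Sxx·Syy) = (1335.4)²/(984·2492.937143) = 0.726970

0.7270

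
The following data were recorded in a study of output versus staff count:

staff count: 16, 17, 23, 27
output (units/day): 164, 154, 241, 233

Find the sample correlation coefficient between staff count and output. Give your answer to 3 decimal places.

n = 4, Σx = 83, Σy = 792, Σxy = 17076, Σx² = 1803, Σy² = 162982
Sxx = Σx² − (Σx)²/n = 1803 − 1722.25 = 80.75
Sxy = Σxy − (Σx)(Σy)/n = 17076 − 16434 = 642
Syy = Σy² − (Σy)²/n = 162982 − 156816 = 6166
r = Sxy/√(Sxx·Syy) = 642/√(497904.5) = 642/705.623483 = 0.909834

0.910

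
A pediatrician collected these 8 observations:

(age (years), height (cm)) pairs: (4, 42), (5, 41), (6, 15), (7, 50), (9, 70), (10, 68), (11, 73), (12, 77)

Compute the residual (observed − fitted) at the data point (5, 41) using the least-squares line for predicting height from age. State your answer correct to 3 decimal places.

n = 8, Σx = 64, Σy = 436, Σxy = 3850, Σx² = 572
Sxx = Σx² − (Σx)²/n = 572 − 512 = 60
Sxy = Σxy − (Σx)(Σy)/n = 3850 − 3488 = 362
b = Sxy/Sxx = 362/60 = 6.033333
a = ȳ − b·x̄ = 54.5 − 6.033333·8 = 6.233333
ŷ(5) = 6.233333 + 6.033333·5 = 36.4
residual = y − ŷ = 41 − 36.4 = 4.6

4.600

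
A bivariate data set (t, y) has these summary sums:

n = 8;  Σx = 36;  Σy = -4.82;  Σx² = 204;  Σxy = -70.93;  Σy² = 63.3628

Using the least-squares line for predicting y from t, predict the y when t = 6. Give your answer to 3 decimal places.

Sxx = Σx² − (Σx)²/n = 204 − 162 = 42
Sxy = Σxy − (Σx)(Σy)/n = -70.93 − (-21.69) = -49.24
b = Sxy/Sxx = -49.24/42 = -1.172381
a = ȳ − b·x̄ = -0.6025 − (-1.172381)·4.5 = 4.673214
ŷ(6) = a + b·6 = 4.673214 + (-1.172381)·6 = -2.361071

-2.361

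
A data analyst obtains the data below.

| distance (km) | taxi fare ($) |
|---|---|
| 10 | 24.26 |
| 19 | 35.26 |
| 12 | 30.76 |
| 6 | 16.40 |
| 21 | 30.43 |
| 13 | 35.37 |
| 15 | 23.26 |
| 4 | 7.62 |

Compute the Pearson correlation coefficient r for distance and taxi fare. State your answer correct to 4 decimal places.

0.7952

n = 8, Σx = 100, Σy = 203.36, Σxy = 2858.28, Σx² = 1492, Σy² = 5823.0666
Sxx = Σx² − (Σx)²/n = 1492 − 1250 = 242
Sxy = Σxy − (Σx)(Σy)/n = 2858.28 − 2542 = 316.28
Syy = Σy² − (Σy)²/n = 5823.0666 − 5169.4112 = 653.6554
r = Sxy/√(Sxx·Syy) = 316.28/√(158184.6068) = 316.28/397.724285 = 0.795224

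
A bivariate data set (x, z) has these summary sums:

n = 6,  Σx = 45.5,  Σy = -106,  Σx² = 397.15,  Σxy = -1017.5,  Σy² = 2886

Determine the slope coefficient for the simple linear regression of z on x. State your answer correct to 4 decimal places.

-4.1004

Sxx = Σx² − (Σx)²/n = 397.15 − 345.041667 = 52.108333
Sxy = Σxy − (Σx)(Σy)/n = -1017.5 − (-803.833333) = -213.666667
b = Sxy/Sxx = -213.666667/52.108333 = -4.100432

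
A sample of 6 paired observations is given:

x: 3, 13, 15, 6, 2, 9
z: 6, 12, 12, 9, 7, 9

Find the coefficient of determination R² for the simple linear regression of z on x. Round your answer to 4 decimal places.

n = 6, Σx = 48, Σy = 55, Σxy = 503, Σx² = 524, Σy² = 535
Sxx = Σx² − (Σx)²/n = 524 − 384 = 140
Sxy = Σxy − (Σx)(Σy)/n = 503 − 440 = 63
Syy = Σy² − (Σy)²/n = 535 − 504.166667 = 30.833333
R² = Sxy²/(Sxx·Syy) = (63)²/(140·30.833333) = 0.919459

0.9195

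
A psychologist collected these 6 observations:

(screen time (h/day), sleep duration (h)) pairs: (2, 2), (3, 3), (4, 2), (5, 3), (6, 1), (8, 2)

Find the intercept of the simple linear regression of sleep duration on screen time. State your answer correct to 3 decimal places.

n = 6, Σx = 28, Σy = 13, Σxy = 58, Σx² = 154
Sxx = Σx² − (Σx)²/n = 154 − 130.666667 = 23.333333
Sxy = Σxy − (Σx)(Σy)/n = 58 − 60.666667 = -2.666667
b = Sxy/Sxx = -2.666667/23.333333 = -0.114286
a = ȳ − b·x̄ = 2.166667 − (-0.114286)·4.666667 = 2.7

2.700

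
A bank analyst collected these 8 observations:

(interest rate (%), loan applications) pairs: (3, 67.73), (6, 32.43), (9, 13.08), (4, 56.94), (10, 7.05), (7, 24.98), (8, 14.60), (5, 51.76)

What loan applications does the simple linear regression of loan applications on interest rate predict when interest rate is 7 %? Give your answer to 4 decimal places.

n = 8, Σx = 52, Σy = 268.57, Σxy = 1364.21, Σx² = 380
Sxx = Σx² − (Σx)²/n = 380 − 338 = 42
Sxy = Σxy − (Σx)(Σy)/n = 1364.21 − 1745.705 = -381.495
b = Sxy/Sxx = -381.495/42 = -9.083214
a = ȳ − b·x̄ = 33.57125 − (-9.083214)·6.5 = 92.612143
ŷ(7) = a + b·7 = 92.612143 + (-9.083214)·7 = 29.029643

29.0296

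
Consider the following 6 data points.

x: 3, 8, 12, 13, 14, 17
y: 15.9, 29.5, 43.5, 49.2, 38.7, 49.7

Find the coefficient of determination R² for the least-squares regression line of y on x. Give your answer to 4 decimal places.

n = 6, Σx = 67, Σy = 226.5, Σxy = 2832, Σx² = 871, Σy² = 9403.73
Sxx = Σx² − (Σx)²/n = 871 − 748.166667 = 122.833333
Sxy = Σxy − (Σx)(Σy)/n = 2832 − 2529.25 = 302.75
Syy = Σy² − (Σy)²/n = 9403.73 − 8550.375 = 853.355
R² = Sxy²/(Sxx·Syy) = (302.75)²/(122.833333·853.355) = 0.874425

0.8744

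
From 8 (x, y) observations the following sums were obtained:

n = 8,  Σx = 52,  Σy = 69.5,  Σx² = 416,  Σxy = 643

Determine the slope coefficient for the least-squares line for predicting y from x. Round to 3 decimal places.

2.452

Sxx = Σx² − (Σx)²/n = 416 − 338 = 78
Sxy = Σxy − (Σx)(Σy)/n = 643 − 451.75 = 191.25
b = Sxy/Sxx = 191.25/78 = 2.451923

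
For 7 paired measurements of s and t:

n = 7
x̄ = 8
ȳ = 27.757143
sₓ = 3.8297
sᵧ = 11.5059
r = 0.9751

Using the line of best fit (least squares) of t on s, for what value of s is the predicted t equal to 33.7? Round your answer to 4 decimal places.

10.0286

b = r · sᵧ/sₓ = 0.9751 · 11.5059/3.8297 = 2.929578
a = ȳ − b·x̄ = 27.757143 − 2.929578·8 = 4.320523
Set a + b·x = 33.7: x = (33.7 − 4.320523) / 2.929578 = 10.028571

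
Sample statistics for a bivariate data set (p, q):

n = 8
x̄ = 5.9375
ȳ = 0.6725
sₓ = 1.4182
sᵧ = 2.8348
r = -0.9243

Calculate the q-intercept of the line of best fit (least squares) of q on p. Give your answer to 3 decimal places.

b = r · sᵧ/sₓ = -0.9243 · 2.8348/1.4182 = -1.847557
a = ȳ − b·x̄ = 0.6725 − (-1.847557)·5.9375 = 11.642371

11.642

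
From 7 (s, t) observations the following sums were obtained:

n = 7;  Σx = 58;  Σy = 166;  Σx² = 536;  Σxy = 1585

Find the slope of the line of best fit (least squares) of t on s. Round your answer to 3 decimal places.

3.781

Sxx = Σx² − (Σx)²/n = 536 − 480.571429 = 55.428571
Sxy = Σxy − (Σx)(Σy)/n = 1585 − 1375.428571 = 209.571429
b = Sxy/Sxx = 209.571429/55.428571 = 3.780928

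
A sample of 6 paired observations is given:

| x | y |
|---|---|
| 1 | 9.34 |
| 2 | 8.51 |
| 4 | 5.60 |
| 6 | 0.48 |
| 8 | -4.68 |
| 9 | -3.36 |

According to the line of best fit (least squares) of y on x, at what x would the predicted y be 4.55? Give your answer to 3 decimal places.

n = 6, Σx = 30, Σy = 15.89, Σxy = -16.04, Σx² = 202
Sxx = Σx² − (Σx)²/n = 202 − 150 = 52
Sxy = Σxy − (Σx)(Σy)/n = -16.04 − 79.45 = -95.49
b = Sxy/Sxx = -95.49/52 = -1.836346
a = ȳ − b·x̄ = 2.648333 − (-1.836346)·5 = 11.830064
Set a + b·x = 4.55: x = (4.55 − 11.830064) / (-1.836346) = 3.964429

3.964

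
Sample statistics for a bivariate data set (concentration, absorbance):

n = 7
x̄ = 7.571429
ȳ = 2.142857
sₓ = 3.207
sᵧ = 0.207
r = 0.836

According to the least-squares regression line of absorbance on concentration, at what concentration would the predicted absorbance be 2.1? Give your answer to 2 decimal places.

b = r · sᵧ/sₓ = 0.836 · 0.207/3.207 = 0.053961
a = ȳ − b·x̄ = 2.142857 − 0.053961·7.571429 = 1.734297
Set a + b·x = 2.1: x = (2.1 − 1.734297) / 0.053961 = 6.777203

6.78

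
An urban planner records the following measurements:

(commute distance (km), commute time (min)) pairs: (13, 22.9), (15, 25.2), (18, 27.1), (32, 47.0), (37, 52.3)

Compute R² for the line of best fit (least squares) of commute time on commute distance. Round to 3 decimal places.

n = 5, Σx = 115, Σy = 174.5, Σxy = 4602.6, Σx² = 3111, Σy² = 6838.15
Sxx = Σx² − (Σx)²/n = 3111 − 2645 = 466
Sxy = Σxy − (Σx)(Σy)/n = 4602.6 − 4013.5 = 589.1
Syy = Σy² − (Σy)²/n = 6838.15 − 6090.05 = 748.1
R² = Sxy²/(Sxx·Syy) = (589.1)²/(466·748.1) = 0.995480

0.995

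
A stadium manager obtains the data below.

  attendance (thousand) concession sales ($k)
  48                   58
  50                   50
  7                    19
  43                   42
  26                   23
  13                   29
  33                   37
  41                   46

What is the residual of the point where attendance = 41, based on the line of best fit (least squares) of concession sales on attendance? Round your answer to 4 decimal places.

1.5533

n = 8, Σx = 261, Σy = 304, Σxy = 11305, Σx² = 10317
Sxx = Σx² − (Σx)²/n = 10317 − 8515.125 = 1801.875
Sxy = Σxy − (Σx)(Σy)/n = 11305 − 9918 = 1387
b = Sxy/Sxx = 1387/1801.875 = 0.769754
a = ȳ − b·x̄ = 38 − 0.769754·32.625 = 12.886785
ŷ(41) = 12.886785 + 0.769754·41 = 44.446687
residual = y − ŷ = 46 − 44.446687 = 1.553313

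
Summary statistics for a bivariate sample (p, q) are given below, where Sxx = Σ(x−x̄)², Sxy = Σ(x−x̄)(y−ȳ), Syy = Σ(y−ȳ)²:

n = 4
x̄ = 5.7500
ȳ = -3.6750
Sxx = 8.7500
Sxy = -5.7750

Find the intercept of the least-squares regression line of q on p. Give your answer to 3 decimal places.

0.120

b = Sxy/Sxx = -5.775/8.75 = -0.66
a = ȳ − b·x̄ = -3.675 − (-0.66)·5.75 = 0.12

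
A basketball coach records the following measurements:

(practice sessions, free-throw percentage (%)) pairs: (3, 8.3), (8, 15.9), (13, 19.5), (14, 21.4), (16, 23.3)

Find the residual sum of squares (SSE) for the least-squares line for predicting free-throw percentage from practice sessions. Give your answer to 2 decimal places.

2.72

n = 5, Σx = 54, Σy = 88.4, Σxy = 1078, Σx² = 694, Σy² = 1702.8
Sxx = Σx² − (Σx)²/n = 694 − 583.2 = 110.8
Sxy = Σxy − (Σx)(Σy)/n = 1078 − 954.72 = 123.28
Syy = Σy² − (Σy)²/n = 1702.8 − 1562.912 = 139.888
b = Sxy/Sxx = 123.28/110.8 = 1.112635
SSE = Syy − b·Sxy = 139.888 − 1.112635·123.28 = 2.722310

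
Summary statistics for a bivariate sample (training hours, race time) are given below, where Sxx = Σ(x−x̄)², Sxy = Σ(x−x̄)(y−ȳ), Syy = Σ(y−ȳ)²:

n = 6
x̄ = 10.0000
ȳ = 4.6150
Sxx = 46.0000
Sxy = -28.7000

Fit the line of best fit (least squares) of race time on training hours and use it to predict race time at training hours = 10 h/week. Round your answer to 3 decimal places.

4.615

b = Sxy/Sxx = -28.7/46 = -0.623913
a = ȳ − b·x̄ = 4.615 − (-0.623913)·10 = 10.854130
ŷ(10) = a + b·10 = 10.854130 + (-0.623913)·10 = 4.615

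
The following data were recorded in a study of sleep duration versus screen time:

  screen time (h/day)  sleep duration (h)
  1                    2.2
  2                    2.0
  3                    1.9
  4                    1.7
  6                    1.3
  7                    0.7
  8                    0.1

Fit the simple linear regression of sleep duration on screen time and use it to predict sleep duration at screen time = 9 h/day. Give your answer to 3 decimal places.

0.138

n = 7, Σx = 31, Σy = 9.9, Σxy = 32.2, Σx² = 179
Sxx = Σx² − (Σx)²/n = 179 − 137.285714 = 41.714286
Sxy = Σxy − (Σx)(Σy)/n = 32.2 − 43.842857 = -11.642857
b = Sxy/Sxx = -11.642857/41.714286 = -0.279110
a = ȳ − b·x̄ = 1.414286 − (-0.279110)·4.428571 = 2.650342
ŷ(9) = a + b·9 = 2.650342 + (-0.279110)·9 = 0.138356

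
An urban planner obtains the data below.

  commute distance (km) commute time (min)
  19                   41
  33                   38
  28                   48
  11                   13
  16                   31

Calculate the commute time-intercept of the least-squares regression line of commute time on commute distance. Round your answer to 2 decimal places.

10.44

n = 5, Σx = 107, Σy = 171, Σxy = 4016, Σx² = 2611
Sxx = Σx² − (Σx)²/n = 2611 − 2289.8 = 321.2
Sxy = Σxy − (Σx)(Σy)/n = 4016 − 3659.4 = 356.6
b = Sxy/Sxx = 356.6/321.2 = 1.110212
a = ȳ − b·x̄ = 34.2 − 1.110212·21.4 = 10.441469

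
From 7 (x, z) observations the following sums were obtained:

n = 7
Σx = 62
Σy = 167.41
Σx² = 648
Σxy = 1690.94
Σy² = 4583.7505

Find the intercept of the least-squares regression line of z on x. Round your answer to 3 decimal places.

Sxx = Σx² − (Σx)²/n = 648 − 549.142857 = 98.857143
Sxy = Σxy − (Σx)(Σy)/n = 1690.94 − 1482.774286 = 208.165714
b = Sxy/Sxx = 208.165714/98.857143 = 2.105723
a = ȳ − b·x̄ = 23.915714 − 2.105723·8.857143 = 5.265029

5.265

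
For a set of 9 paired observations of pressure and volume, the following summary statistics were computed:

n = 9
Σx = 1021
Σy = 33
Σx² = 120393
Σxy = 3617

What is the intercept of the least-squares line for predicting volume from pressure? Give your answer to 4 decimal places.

Sxx = Σx² − (Σx)²/n = 120393 − 115826.777778 = 4566.222222
Sxy = Σxy − (Σx)(Σy)/n = 3617 − 3743.666667 = -126.666667
b = Sxy/Sxx = -126.666667/4566.222222 = -0.027740
a = ȳ − b·x̄ = 3.666667 − (-0.027740)·113.444444 = 6.813607

6.8136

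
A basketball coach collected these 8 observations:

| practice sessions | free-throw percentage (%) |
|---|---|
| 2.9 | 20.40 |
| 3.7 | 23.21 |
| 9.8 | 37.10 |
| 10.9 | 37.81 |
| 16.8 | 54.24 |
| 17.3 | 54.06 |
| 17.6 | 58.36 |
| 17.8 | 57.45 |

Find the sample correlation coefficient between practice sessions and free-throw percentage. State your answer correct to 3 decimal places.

n = 8, Σx = 96.8, Σy = 342.63, Σxy = 4816.962, Σx² = 1445.08, Σy² = 16331.7235
Sxx = Σx² − (Σx)²/n = 1445.08 − 1171.28 = 273.8
Sxy = Σxy − (Σx)(Σy)/n = 4816.962 − 4145.823 = 671.139
Syy = Σy² − (Σy)²/n = 16331.7235 − 14674.414613 = 1657.308888
r = Sxy/√(Sxx·Syy) = 671.139/√(453771.173398) = 671.139/673.625395 = 0.996309

0.996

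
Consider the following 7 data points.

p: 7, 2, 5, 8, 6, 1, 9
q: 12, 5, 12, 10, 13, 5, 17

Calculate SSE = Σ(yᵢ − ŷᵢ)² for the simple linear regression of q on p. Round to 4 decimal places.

26.9043

n = 7, Σx = 38, Σy = 74, Σxy = 470, Σx² = 260, Σy² = 896
Sxx = Σx² − (Σx)²/n = 260 − 206.285714 = 53.714286
Sxy = Σxy − (Σx)(Σy)/n = 470 − 401.714286 = 68.285714
Syy = Σy² − (Σy)²/n = 896 − 782.285714 = 113.714286
b = Sxy/Sxx = 68.285714/53.714286 = 1.271277
SSE = Syy − b·Sxy = 113.714286 − 1.271277·68.285714 = 26.904255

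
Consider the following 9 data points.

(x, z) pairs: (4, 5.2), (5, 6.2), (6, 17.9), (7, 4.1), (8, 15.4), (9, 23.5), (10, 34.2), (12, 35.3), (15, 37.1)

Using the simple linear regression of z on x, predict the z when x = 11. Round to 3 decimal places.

n = 9, Σx = 76, Σy = 178.9, Σxy = 1844.7, Σx² = 740
Sxx = Σx² − (Σx)²/n = 740 − 641.777778 = 98.222222
Sxy = Σxy − (Σx)(Σy)/n = 1844.7 − 1510.711111 = 333.988889
b = Sxy/Sxx = 333.988889/98.222222 = 3.400339
a = ȳ − b·x̄ = 19.877778 − 3.400339·8.444444 = -8.836199
ŷ(11) = a + b·11 = -8.836199 + 3.400339·11 = 28.567534

28.568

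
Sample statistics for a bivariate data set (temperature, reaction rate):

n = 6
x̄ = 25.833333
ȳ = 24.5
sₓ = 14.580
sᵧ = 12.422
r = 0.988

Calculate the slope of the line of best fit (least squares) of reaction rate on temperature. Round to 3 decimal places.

b = r · sᵧ/sₓ = 0.988 · 12.422/14.58 = 0.841765

0.842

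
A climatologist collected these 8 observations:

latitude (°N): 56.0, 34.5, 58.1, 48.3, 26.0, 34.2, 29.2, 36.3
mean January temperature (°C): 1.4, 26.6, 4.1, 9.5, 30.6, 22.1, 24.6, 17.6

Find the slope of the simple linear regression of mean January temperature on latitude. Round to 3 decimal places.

n = 8, Σx = 322.6, Σy = 136.5, Σxy = 4601.78, Σx² = 14050.72
Sxx = Σx² − (Σx)²/n = 14050.72 − 13008.845 = 1041.875
Sxy = Σxy − (Σx)(Σy)/n = 4601.78 − 5504.3625 = -902.5825
b = Sxy/Sxx = -902.5825/1041.875 = -0.866306

-0.866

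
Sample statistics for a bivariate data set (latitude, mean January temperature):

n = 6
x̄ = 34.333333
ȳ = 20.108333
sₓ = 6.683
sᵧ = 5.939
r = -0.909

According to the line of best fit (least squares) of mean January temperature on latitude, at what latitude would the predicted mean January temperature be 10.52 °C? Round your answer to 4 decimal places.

46.2030

b = r · sᵧ/sₓ = -0.909 · 5.939/6.683 = -0.807804
a = ȳ − b·x̄ = 20.108333 − (-0.807804)·34.333333 = 47.842921
Set a + b·x = 10.52: x = (10.52 − 47.842921) / (-0.807804) = 46.202968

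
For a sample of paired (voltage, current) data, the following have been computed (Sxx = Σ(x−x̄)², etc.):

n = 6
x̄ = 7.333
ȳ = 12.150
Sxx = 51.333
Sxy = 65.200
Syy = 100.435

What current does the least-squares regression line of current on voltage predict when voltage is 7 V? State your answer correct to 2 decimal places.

11.73

b = Sxy/Sxx = 65.2/51.333 = 1.270138
a = ȳ − b·x̄ = 12.15 − 1.270138·7.333 = 2.836077
ŷ(7) = a + b·7 = 2.836077 + 1.270138·7 = 11.727044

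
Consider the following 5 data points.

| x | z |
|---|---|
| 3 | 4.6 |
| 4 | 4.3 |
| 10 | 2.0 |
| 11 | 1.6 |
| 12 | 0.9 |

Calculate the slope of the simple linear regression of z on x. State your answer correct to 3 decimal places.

-0.397

n = 5, Σx = 40, Σy = 13.4, Σxy = 79.4, Σx² = 390
Sxx = Σx² − (Σx)²/n = 390 − 320 = 70
Sxy = Σxy − (Σx)(Σy)/n = 79.4 − 107.2 = -27.8
b = Sxy/Sxx = -27.8/70 = -0.397143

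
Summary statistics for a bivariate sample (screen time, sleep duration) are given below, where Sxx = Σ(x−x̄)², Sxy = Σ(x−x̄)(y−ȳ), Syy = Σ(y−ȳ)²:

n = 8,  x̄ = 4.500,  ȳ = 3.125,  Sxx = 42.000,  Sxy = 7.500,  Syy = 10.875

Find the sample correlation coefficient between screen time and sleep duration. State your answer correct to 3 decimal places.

0.351

r = Sxy/√(Sxx·Syy) = 7.5/√(456.75) = 7.5/21.371710 = 0.350931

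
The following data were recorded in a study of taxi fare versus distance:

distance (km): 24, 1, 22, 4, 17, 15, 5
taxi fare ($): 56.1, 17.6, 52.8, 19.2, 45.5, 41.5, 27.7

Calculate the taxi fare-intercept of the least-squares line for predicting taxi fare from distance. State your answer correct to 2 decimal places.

n = 7, Σx = 88, Σy = 260.4, Σxy = 4136.9, Σx² = 1616
Sxx = Σx² − (Σx)²/n = 1616 − 1106.285714 = 509.714286
Sxy = Σxy − (Σx)(Σy)/n = 4136.9 − 3273.6 = 863.3
b = Sxy/Sxx = 863.3/509.714286 = 1.693694
a = ȳ − b·x̄ = 37.2 − 1.693694·12.571429 = 15.907848

15.91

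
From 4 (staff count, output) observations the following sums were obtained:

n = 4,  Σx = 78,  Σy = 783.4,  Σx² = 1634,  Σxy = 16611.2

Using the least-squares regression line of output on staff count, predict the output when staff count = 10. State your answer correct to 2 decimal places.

83.62

Sxx = Σx² − (Σx)²/n = 1634 − 1521 = 113
Sxy = Σxy − (Σx)(Σy)/n = 16611.2 − 15276.3 = 1334.9
b = Sxy/Sxx = 1334.9/113 = 11.813274
a = ȳ − b·x̄ = 195.85 − 11.813274·19.5 = -34.508850
ŷ(10) = a + b·10 = -34.508850 + 11.813274·10 = 83.623894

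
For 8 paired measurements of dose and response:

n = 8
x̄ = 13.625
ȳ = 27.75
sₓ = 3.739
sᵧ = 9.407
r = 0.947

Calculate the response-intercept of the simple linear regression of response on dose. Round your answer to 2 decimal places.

b = r · sᵧ/sₓ = 0.947 · 9.407/3.739 = 2.382570
a = ȳ − b·x̄ = 27.75 − 2.382570·13.625 = -4.712515

-4.71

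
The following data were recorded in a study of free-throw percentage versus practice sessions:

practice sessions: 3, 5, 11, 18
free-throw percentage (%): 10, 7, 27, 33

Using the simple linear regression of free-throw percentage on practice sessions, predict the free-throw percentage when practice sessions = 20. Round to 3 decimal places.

n = 4, Σx = 37, Σy = 77, Σxy = 956, Σx² = 479
Sxx = Σx² − (Σx)²/n = 479 − 342.25 = 136.75
Sxy = Σxy − (Σx)(Σy)/n = 956 − 712.25 = 243.75
b = Sxy/Sxx = 243.75/136.75 = 1.782450
a = ȳ − b·x̄ = 19.25 − 1.782450·9.25 = 2.762340
ŷ(20) = a + b·20 = 2.762340 + 1.782450·20 = 38.411335

38.411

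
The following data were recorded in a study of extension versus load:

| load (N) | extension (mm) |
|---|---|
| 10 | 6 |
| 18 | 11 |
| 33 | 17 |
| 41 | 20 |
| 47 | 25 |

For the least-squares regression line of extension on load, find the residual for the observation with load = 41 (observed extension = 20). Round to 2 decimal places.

n = 5, Σx = 149, Σy = 79, Σxy = 2814, Σx² = 5403
Sxx = Σx² − (Σx)²/n = 5403 − 4440.2 = 962.8
Sxy = Σxy − (Σx)(Σy)/n = 2814 − 2354.2 = 459.8
b = Sxy/Sxx = 459.8/962.8 = 0.477565
a = ȳ − b·x̄ = 15.8 − 0.477565·29.8 = 1.568550
ŷ(41) = 1.568550 + 0.477565·41 = 21.148733
residual = y − ŷ = 20 − 21.148733 = -1.148733

-1.15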